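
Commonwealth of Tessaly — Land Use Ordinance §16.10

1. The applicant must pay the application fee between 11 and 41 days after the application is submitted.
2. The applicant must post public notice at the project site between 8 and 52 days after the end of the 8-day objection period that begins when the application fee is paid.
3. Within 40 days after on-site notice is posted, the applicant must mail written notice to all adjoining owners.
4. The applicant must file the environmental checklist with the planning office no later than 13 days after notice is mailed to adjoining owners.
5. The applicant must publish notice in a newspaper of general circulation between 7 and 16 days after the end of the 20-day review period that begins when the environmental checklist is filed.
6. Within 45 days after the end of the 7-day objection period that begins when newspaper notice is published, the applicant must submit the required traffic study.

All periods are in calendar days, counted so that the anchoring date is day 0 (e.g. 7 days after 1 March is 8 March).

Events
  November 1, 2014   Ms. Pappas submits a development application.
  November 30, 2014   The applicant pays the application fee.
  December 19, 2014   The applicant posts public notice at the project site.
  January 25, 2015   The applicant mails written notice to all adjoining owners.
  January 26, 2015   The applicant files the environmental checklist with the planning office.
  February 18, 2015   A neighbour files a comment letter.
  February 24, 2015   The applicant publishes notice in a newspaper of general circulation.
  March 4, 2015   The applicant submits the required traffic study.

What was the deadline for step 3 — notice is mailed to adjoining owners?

Step 3 runs from December 19, 2014, when on-site notice is posted. 40 days after December 19, 2014 is January 28, 2015.

January 28, 2015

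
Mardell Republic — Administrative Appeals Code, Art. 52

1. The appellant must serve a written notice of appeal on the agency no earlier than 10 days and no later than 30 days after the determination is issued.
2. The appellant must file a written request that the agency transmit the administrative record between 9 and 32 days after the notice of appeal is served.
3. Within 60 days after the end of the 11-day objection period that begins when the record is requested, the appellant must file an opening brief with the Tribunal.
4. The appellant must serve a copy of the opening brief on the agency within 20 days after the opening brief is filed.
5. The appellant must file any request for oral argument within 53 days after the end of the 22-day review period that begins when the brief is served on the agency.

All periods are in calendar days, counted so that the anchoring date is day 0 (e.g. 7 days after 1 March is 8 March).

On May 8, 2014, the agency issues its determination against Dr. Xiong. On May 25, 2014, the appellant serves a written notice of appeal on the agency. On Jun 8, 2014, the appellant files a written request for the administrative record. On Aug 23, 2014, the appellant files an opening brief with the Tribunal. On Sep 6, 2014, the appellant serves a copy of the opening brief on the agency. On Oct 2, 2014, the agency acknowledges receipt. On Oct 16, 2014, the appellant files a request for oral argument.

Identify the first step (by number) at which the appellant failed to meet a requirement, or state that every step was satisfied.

(1) the permitted window runs from May 8, 2014 + 10 = May 18, 2014 to May 8, 2014 + 30 = Jun 7, 2014; done May 25, 2014, which is between those dates.
(2) the permitted window runs from May 25, 2014 + 9 = Jun 3, 2014 to May 25, 2014 + 32 = Jun 26, 2014; Jun 8, 2014 falls inside that range.
(3) due by Jun 19, 2014 + 60 days = Aug 18, 2014; not done until Aug 23, 2014, 5 days after the deadline.
That is the first point of non-compliance.

Step 3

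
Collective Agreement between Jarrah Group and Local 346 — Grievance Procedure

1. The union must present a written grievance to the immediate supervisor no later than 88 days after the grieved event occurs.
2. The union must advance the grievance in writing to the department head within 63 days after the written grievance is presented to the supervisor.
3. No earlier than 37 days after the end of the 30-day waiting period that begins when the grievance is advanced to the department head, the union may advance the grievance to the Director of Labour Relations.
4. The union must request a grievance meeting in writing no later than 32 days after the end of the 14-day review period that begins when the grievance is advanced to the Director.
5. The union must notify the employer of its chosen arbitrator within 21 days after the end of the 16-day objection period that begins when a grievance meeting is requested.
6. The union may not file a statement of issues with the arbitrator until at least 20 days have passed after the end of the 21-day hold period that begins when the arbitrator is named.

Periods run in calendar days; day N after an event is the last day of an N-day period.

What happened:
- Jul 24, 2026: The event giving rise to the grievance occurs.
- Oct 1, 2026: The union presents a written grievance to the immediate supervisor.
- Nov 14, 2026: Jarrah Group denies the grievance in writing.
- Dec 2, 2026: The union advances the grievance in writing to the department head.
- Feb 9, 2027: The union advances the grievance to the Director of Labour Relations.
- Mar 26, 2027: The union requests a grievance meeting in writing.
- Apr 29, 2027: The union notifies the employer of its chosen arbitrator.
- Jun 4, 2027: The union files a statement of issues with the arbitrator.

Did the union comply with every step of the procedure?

No

Step 1 — counting 88 days from Jul 24, 2026 (when the grieved event occurs) gives a deadline of Oct 20, 2026; completed Oct 1, 2026, before the deadline.
Step 2 — counting 63 days from Oct 1, 2026 (when the written grievance is presented to the supervisor) gives a deadline of Dec 3, 2026; completed Dec 2, 2026, before the deadline.
Step 3 — must wait 37 days from Jan 1, 2027 (end of the 30-day waiting period, which began when the grievance is advanced to the department head on Dec 2, 2026), so not before Feb 7, 2027; done Feb 9, 2027, after the minimum wait.
Step 4 — counting 32 days from Feb 23, 2027 (end of the 14-day review period, which began when the grievance is advanced to the Director on Feb 9, 2027) gives a deadline of Mar 27, 2027; completed Mar 26, 2027, before the deadline.
Step 5 — counting 21 days from Apr 11, 2027 (end of the 16-day objection period, which began when a grievance meeting is requested on Mar 26, 2027) gives a deadline of May 2, 2027; Apr 29, 2027 is within that limit.
Step 6 — must wait 20 days from May 20, 2027 (end of the 21-day hold period, which began when the arbitrator is named on Apr 29, 2027), so not before Jun 9, 2027; done Jun 4, 2027 — 5 days too early.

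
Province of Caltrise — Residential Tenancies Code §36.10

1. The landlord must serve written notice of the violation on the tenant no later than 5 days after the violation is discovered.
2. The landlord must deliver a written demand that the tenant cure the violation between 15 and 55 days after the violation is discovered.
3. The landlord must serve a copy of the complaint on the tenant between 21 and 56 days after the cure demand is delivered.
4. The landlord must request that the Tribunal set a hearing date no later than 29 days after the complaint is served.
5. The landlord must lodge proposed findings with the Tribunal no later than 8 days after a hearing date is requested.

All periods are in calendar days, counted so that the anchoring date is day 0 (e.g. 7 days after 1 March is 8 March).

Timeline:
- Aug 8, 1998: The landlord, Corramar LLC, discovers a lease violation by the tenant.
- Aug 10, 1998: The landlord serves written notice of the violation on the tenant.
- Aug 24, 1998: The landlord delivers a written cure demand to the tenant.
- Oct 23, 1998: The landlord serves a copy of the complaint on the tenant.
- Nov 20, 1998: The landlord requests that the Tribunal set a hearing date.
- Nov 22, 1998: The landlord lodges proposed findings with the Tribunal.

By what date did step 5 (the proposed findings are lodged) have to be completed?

Nov 28, 1998

Step 5 runs from Nov 20, 1998, when a hearing date is requested. 8 days after Nov 20, 1998 is Nov 28, 1998.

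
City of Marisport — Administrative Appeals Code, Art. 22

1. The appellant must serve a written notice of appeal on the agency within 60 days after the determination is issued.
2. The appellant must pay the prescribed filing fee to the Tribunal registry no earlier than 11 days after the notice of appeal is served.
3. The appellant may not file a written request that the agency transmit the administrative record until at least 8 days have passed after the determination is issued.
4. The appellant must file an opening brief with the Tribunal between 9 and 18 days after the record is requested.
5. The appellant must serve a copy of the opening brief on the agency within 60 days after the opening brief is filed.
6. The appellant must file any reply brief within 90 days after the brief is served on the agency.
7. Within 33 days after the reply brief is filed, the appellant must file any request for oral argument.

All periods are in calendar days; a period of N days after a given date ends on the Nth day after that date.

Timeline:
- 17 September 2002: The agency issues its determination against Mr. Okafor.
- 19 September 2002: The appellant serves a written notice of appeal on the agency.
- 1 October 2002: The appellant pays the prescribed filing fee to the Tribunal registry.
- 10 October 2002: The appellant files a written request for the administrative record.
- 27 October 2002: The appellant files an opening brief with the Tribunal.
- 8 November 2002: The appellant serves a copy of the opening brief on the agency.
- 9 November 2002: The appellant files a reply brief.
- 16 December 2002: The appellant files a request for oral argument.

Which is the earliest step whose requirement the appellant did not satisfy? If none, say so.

Step 7

Step 1 — counting 60 days from 17 September 2002 (when the determination is issued) gives a deadline of 16 November 2002; done 19 September 2002 — timely.
Step 2 — must wait 11 days from 19 September 2002 (when the notice of appeal is served), so not before 30 September 2002; done 1 October 2002 — permitted.
Step 3 — must wait 8 days from 17 September 2002 (when the determination is issued), so not before 25 September 2002; done 10 October 2002 — permitted.
Step 4 — 9 and 18 days from 10 October 2002 (when the record is requested) are 19 October 2002 and 28 October 2002 respectively; done 27 October 2002 — within the window.
Step 5 — counting 60 days from 27 October 2002 (when the opening brief is filed) gives a deadline of 26 December 2002; done 8 November 2002 — timely.
Step 6 — counting 90 days from 8 November 2002 (when the brief is served on the agency) gives a deadline of 6 February 2003; done 9 November 2002 — timely.
Step 7 — counting 33 days from 9 November 2002 (when the reply brief is filed) gives a deadline of 12 December 2002; 16 December 2002 misses that deadline by 4 days.
No need to go further; step 7 was not satisfied.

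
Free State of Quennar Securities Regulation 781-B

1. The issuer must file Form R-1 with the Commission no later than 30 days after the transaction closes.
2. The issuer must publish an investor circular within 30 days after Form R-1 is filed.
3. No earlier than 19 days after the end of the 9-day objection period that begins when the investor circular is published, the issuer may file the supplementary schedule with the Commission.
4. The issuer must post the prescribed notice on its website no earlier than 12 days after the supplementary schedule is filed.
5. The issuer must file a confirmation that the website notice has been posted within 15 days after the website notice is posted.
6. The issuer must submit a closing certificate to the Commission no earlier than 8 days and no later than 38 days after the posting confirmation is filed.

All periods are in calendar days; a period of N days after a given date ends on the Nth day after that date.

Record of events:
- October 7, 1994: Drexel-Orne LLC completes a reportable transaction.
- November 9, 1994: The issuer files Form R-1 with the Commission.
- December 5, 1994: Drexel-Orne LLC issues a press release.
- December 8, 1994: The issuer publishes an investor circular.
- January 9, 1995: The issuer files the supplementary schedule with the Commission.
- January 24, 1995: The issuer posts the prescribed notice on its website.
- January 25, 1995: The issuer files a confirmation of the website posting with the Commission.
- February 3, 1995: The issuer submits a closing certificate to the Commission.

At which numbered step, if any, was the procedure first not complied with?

Step 1

Step 1 — counting 30 days from October 7, 1994 (when the transaction closes) gives a deadline of November 6, 1994; November 9, 1994 misses that deadline by 3 days.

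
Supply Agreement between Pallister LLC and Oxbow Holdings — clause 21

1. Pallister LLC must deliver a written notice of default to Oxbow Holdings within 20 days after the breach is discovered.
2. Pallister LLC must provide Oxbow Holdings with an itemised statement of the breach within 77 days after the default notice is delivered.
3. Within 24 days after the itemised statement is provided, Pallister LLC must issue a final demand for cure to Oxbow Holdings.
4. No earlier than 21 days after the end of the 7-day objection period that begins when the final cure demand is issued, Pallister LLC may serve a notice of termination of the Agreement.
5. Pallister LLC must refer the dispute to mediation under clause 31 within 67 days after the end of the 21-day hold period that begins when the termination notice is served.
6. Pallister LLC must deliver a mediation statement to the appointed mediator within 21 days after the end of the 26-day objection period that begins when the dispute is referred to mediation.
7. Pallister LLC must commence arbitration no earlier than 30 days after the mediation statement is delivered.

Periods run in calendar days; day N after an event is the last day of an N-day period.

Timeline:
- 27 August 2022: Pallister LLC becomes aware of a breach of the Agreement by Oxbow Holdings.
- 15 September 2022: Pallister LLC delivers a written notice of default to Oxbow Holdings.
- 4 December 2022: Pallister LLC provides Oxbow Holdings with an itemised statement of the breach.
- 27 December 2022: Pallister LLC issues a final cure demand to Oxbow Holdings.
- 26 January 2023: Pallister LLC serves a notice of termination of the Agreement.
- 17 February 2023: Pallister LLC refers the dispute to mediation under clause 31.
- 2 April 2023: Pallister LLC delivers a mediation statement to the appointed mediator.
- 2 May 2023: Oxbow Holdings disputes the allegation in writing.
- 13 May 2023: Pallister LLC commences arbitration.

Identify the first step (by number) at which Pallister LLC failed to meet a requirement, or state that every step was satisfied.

Step 1: 20 days after 27 August 2022 (when the breach is discovered) is 16 September 2022; 15 September 2022 is within that limit.
Step 2: 77 days after 15 September 2022 (when the default notice is delivered) is 1 December 2022; 4 December 2022 misses that deadline by 3 days.
That is the first point of non-compliance.

Step 2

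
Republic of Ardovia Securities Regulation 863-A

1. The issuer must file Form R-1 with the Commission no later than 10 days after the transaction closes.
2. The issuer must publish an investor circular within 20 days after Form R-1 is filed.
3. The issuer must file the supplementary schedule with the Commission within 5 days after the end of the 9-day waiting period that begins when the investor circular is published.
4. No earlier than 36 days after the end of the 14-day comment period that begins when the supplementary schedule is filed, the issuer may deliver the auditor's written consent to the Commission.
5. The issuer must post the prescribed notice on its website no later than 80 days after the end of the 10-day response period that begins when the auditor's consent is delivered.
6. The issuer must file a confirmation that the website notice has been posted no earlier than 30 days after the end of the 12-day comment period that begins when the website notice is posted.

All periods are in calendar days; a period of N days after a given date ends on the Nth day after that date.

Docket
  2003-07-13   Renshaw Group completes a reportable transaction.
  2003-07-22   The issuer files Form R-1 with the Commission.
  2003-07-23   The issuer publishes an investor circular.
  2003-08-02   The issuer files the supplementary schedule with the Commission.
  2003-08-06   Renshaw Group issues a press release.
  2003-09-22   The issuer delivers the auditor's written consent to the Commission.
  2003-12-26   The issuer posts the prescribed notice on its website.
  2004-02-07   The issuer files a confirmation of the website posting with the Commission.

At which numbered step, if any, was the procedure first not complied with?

Step 1: 10 days after 2003-07-13 (when the transaction closes) is 2003-07-23; done 2003-07-22 — timely.
Step 2: 20 days after 2003-07-22 (when Form R-1 is filed) is 2003-08-11; completed 2003-07-23, before the deadline.
Step 3: 5 days after 2003-08-01 (end of the 9-day waiting period, which began when the investor circular is published on 2003-07-23) is 2003-08-06; 2003-08-02 is within that limit.
Step 4: the earliest permitted date is 36 days after 2003-08-16 (end of the 14-day comment period, which began when the supplementary schedule is filed on 2003-08-02), i.e. 2003-09-21; 2003-09-22 is on or after that date.
Step 5: 80 days after 2003-10-02 (end of the 10-day response period, which began when the auditor's consent is delivered on 2003-09-22) is 2003-12-21; not done until 2003-12-26, 5 days after the deadline.
No need to go further; step 5 was not satisfied.

Step 5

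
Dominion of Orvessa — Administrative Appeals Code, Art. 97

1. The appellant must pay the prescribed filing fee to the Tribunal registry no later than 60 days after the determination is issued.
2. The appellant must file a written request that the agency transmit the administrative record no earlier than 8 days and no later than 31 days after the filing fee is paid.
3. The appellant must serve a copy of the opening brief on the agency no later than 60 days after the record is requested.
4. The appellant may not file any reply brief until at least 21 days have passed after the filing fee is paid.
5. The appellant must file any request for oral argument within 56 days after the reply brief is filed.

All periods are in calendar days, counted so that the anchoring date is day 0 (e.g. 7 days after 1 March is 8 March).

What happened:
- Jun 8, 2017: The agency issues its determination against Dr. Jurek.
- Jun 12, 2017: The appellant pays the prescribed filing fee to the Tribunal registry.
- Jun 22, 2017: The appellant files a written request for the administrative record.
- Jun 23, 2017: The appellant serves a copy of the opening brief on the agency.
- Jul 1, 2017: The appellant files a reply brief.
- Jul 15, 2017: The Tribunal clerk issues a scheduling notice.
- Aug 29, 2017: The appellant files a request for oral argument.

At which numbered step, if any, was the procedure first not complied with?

Step 4

Step 1: 60 days after Jun 8, 2017 (when the determination is issued) is Aug 7, 2017; done Jun 12, 2017 — timely.
Step 2: the window is 8–31 days after Jun 12, 2017 (when the filing fee is paid), so Jun 20, 2017 through Jul 13, 2017; done Jun 22, 2017, which is between those dates.
Step 3: 60 days after Jun 22, 2017 (when the record is requested) is Aug 21, 2017; completed Jun 23, 2017, before the deadline.
Step 4: the earliest permitted date is 21 days after Jun 12, 2017 (when the filing fee is paid), i.e. Jul 3, 2017; acted on Jul 1, 2017, 2 days prematurely.
The procedure was therefore not followed at step 4.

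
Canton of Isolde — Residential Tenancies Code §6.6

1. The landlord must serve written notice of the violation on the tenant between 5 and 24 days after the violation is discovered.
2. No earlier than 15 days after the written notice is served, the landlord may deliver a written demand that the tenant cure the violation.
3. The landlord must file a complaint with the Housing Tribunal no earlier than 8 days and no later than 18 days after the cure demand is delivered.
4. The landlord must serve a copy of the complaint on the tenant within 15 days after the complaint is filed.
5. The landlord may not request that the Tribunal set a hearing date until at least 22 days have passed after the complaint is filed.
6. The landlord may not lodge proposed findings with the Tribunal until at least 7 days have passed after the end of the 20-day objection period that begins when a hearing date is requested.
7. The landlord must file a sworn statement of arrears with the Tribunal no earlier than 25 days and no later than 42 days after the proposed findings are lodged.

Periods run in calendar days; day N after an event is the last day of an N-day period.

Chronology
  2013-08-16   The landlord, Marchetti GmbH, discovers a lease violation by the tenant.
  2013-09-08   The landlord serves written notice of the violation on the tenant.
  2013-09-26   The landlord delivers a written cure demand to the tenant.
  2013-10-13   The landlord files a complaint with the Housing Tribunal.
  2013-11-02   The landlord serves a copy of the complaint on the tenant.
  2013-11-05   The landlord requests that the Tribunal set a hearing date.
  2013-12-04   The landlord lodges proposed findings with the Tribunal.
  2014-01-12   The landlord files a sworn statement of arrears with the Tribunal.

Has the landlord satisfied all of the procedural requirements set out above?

Step 1 — 5 and 24 days from 2013-08-16 (when the violation is discovered) are 2013-08-21 and 2013-09-09 respectively; done 2013-09-08, which is between those dates.
Step 2 — must wait 15 days from 2013-09-08 (when the written notice is served), so not before 2013-09-23; 2013-09-26 is on or after that date.
Step 3 — 8 and 18 days from 2013-09-26 (when the cure demand is delivered) are 2013-10-04 and 2013-10-14 respectively; done 2013-10-13 — within the window.
Step 4 — counting 15 days from 2013-10-13 (when the complaint is filed) gives a deadline of 2013-10-28; 2013-11-02 misses that deadline by 5 days.

No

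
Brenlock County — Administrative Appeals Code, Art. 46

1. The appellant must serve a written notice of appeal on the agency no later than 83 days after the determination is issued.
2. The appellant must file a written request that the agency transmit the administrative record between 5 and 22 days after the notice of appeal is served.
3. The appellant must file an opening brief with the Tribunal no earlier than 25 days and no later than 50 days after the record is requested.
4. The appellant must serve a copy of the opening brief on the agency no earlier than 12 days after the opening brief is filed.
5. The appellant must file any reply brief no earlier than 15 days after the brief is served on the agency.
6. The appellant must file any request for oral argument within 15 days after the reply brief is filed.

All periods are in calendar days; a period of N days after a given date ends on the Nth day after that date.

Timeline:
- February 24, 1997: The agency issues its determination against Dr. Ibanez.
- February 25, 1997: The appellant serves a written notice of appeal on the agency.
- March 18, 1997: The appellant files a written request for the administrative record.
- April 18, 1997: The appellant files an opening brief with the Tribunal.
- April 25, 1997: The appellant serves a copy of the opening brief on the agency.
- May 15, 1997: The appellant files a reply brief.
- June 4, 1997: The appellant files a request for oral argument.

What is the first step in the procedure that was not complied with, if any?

Step 1 — counting 83 days from February 24, 1997 (when the determination is issued) gives a deadline of May 18, 1997; February 25, 1997 is within that limit.
Step 2 — 5 and 22 days from February 25, 1997 (when the notice of appeal is served) are March 2, 1997 and March 19, 1997 respectively; March 18, 1997 falls inside that range.
Step 3 — 25 and 50 days from March 18, 1997 (when the record is requested) are April 12, 1997 and May 7, 1997 respectively; April 18, 1997 falls inside that range.
Step 4 — must wait 12 days from April 18, 1997 (when the opening brief is filed), so not before April 30, 1997; April 25, 1997 is 5 days before the earliest permitted date.
No need to go further; step 4 was not satisfied.

Step 4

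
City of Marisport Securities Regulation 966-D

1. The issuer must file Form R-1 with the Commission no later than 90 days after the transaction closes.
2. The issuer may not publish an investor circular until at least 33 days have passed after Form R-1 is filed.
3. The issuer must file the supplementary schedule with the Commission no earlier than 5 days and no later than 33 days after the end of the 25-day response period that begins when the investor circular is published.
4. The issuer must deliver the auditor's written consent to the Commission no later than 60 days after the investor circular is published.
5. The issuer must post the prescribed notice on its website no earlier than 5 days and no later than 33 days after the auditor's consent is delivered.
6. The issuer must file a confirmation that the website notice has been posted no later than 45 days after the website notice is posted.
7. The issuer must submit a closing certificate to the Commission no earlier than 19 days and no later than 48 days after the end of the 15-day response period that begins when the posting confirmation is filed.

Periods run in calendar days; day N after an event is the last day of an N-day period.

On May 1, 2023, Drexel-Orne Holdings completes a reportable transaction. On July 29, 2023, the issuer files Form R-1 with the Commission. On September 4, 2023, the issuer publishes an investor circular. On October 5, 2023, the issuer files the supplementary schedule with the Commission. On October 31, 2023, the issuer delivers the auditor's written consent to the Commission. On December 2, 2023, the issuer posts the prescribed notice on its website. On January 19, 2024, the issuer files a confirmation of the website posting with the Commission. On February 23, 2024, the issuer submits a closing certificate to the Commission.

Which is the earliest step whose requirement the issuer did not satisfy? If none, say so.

Step 6

(1) due by May 1, 2023 + 90 days = July 30, 2023; completed July 29, 2023, before the deadline.
(2) permitted from July 29, 2023 + 33 days = August 31, 2023 onward; September 4, 2023 is on or after that date.
(3) the permitted window runs from September 29, 2023 + 5 = October 4, 2023 to September 29, 2023 + 33 = November 1, 2023; October 5, 2023 falls inside that range.
(4) due by September 4, 2023 + 60 days = November 3, 2023; completed October 31, 2023, before the deadline.
(5) the permitted window runs from October 31, 2023 + 5 = November 5, 2023 to October 31, 2023 + 33 = December 3, 2023; done December 2, 2023 — within the window.
(6) due by December 2, 2023 + 45 days = January 16, 2024; done January 19, 2024 — 3 days late.
Later steps need not be reached.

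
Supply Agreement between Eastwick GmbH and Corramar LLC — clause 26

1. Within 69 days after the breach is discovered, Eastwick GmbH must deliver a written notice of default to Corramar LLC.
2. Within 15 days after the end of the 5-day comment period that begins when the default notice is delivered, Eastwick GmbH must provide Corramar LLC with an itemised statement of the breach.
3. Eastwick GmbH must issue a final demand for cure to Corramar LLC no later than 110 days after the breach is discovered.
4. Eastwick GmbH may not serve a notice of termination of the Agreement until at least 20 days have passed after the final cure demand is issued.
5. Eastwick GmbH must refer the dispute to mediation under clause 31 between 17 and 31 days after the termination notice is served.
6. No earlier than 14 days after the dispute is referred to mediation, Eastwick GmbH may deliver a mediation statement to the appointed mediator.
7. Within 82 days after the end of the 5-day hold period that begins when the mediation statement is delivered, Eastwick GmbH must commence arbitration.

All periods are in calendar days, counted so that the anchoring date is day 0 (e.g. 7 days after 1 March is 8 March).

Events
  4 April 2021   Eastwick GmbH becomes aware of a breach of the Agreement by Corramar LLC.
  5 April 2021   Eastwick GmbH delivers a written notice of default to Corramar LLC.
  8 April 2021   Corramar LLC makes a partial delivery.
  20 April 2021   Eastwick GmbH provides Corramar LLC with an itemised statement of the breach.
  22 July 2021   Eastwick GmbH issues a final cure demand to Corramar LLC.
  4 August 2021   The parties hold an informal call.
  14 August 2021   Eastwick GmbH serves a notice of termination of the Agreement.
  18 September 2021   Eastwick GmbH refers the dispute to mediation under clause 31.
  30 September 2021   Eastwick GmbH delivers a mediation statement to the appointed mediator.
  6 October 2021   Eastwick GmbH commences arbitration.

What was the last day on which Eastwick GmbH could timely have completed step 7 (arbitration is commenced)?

26 December 2021

The mediation statement is delivered on 30 September 2021; the 5-day hold period therefore ends 5 October 2021, and step 7 runs from that date. 82 days after 5 October 2021 is 26 December 2021.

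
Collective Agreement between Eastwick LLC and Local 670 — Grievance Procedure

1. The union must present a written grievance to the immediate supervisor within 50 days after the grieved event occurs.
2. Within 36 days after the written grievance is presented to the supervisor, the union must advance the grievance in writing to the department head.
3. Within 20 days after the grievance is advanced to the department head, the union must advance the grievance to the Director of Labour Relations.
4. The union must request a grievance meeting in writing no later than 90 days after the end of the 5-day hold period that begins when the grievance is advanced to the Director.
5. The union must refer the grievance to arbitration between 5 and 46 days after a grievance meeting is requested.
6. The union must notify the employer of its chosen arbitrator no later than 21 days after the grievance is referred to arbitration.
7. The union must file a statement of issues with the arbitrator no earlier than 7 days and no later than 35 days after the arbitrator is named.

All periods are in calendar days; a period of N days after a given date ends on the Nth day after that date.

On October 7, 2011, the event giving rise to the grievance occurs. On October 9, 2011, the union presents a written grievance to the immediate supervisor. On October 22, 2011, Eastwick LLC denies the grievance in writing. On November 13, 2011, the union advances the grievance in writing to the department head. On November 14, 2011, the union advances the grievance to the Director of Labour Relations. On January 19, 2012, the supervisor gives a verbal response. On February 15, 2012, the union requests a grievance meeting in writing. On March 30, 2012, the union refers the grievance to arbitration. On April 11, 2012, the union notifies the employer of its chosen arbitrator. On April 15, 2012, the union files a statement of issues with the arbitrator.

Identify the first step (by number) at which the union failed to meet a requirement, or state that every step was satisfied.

Step 7

Step 1 — counting 50 days from October 7, 2011 (when the grieved event occurs) gives a deadline of November 26, 2011; done October 9, 2011 — timely.
Step 2 — counting 36 days from October 9, 2011 (when the written grievance is presented to the supervisor) gives a deadline of November 14, 2011; completed November 13, 2011, before the deadline.
Step 3 — counting 20 days from November 13, 2011 (when the grievance is advanced to the department head) gives a deadline of December 3, 2011; done November 14, 2011 — timely.
Step 4 — counting 90 days from November 19, 2011 (end of the 5-day hold period, which began when the grievance is advanced to the Director on November 14, 2011) gives a deadline of February 17, 2012; done February 15, 2012 — timely.
Step 5 — 5 and 46 days from February 15, 2012 (when a grievance meeting is requested) are February 20, 2012 and April 1, 2012 respectively; March 30, 2012 falls inside that range.
Step 6 — counting 21 days from March 30, 2012 (when the grievance is referred to arbitration) gives a deadline of April 20, 2012; April 11, 2012 is within that limit.
Step 7 — 7 and 35 days from April 11, 2012 (when the arbitrator is named) are April 18, 2012 and May 16, 2012 respectively; April 15, 2012 is 3 days too early.
The procedure was therefore not followed at step 7.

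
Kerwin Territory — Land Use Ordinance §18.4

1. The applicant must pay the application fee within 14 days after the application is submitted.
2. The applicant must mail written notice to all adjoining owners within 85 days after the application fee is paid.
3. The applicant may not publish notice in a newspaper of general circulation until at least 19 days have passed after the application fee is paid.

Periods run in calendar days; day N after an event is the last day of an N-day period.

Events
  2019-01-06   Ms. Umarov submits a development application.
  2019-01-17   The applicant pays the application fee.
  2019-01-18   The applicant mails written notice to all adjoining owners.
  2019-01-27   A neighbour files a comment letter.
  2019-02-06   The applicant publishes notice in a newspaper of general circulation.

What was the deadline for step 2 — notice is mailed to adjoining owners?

Step 2 runs from 2019-01-17, when the application fee is paid. 85 days after 2019-01-17 is 2019-04-12.

2019-04-12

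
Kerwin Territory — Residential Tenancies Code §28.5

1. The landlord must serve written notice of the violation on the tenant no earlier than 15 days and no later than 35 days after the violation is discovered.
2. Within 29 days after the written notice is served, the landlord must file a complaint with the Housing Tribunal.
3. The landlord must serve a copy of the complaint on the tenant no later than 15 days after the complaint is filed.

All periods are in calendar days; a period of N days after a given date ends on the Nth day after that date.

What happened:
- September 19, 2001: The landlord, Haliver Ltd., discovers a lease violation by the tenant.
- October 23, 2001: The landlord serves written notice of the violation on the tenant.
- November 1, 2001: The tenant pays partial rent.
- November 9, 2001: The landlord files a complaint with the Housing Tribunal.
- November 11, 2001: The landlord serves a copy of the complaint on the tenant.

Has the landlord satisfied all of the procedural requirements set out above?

Yes

Step 1 — 15 and 35 days from September 19, 2001 (when the violation is discovered) are October 4, 2001 and October 24, 2001 respectively; done October 23, 2001, which is between those dates.
Step 2 — counting 29 days from October 23, 2001 (when the written notice is served) gives a deadline of November 21, 2001; completed November 9, 2001, before the deadline.
Step 3 — counting 15 days from November 9, 2001 (when the complaint is filed) gives a deadline of November 24, 2001; completed November 11, 2001, before the deadline.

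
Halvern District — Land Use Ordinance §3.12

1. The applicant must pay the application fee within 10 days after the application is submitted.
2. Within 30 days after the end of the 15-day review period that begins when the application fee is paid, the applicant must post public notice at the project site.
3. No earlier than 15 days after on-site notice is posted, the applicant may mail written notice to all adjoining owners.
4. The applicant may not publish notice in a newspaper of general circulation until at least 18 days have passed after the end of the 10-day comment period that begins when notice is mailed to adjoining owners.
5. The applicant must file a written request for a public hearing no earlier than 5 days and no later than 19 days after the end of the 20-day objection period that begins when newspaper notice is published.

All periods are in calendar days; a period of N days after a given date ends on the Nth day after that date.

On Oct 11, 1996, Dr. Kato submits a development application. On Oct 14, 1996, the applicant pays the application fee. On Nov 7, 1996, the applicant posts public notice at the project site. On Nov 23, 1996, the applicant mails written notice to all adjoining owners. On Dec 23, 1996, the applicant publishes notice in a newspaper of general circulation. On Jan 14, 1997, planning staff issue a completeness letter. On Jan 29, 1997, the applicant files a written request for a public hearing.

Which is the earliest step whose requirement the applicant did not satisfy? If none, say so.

Step 1: 10 days after Oct 11, 1996 (when the application is submitted) is Oct 21, 1996; Oct 14, 1996 is within that limit.
Step 2: 30 days after Oct 29, 1996 (end of the 15-day review period, which began when the application fee is paid on Oct 14, 1996) is Nov 28, 1996; done Nov 7, 1996 — timely.
Step 3: the earliest permitted date is 15 days after Nov 7, 1996 (when on-site notice is posted), i.e. Nov 22, 1996; done Nov 23, 1996 — permitted.
Step 4: the earliest permitted date is 18 days after Dec 3, 1996 (end of the 10-day comment period, which began when notice is mailed to adjoining owners on Nov 23, 1996), i.e. Dec 21, 1996; done Dec 23, 1996 — permitted.
Step 5: the window is 5–19 days after Jan 12, 1997 (end of the 20-day objection period, which began when newspaper notice is published on Dec 23, 1996), so Jan 17, 1997 through Jan 31, 1997; done Jan 29, 1997 — within the window.

None — every step was satisfied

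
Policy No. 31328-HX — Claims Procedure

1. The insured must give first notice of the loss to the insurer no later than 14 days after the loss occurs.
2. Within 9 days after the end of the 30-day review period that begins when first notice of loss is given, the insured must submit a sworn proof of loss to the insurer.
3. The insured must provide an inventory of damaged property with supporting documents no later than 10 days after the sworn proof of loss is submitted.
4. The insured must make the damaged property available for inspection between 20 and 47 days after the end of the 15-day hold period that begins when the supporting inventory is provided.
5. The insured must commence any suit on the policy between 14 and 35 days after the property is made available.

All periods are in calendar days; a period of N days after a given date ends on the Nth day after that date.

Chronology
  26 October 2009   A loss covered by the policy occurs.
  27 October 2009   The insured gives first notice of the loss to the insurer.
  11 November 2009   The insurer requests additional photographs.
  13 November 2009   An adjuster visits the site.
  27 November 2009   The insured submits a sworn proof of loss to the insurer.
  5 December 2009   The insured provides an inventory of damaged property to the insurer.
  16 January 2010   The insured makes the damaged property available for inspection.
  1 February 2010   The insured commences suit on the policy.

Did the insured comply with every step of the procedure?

Step 1: 14 days after 26 October 2009 (when the loss occurs) is 9 November 2009; done 27 October 2009 — timely.
Step 2: 9 days after 26 November 2009 (end of the 30-day review period, which began when first notice of loss is given on 27 October 2009) is 5 December 2009; 27 November 2009 is within that limit.
Step 3: 10 days after 27 November 2009 (when the sworn proof of loss is submitted) is 7 December 2009; done 5 December 2009 — timely.
Step 4: the window is 20–47 days after 20 December 2009 (end of the 15-day hold period, which began when the supporting inventory is provided on 5 December 2009), so 9 January 2010 through 5 February 2010; done 16 January 2010, which is between those dates.
Step 5: the window is 14–35 days after 16 January 2010 (when the property is made available), so 30 January 2010 through 20 February 2010; done 1 February 2010 — within the window.

Yes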